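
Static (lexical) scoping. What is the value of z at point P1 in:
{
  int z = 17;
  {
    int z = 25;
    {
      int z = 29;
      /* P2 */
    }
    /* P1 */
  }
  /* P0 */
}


z declared in the same block as P1
z = 25


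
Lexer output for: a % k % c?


Scan left to right, longest-match per lexeme
Tokens: ID(a), OP(%), ID(k), OP(%), ID(c)


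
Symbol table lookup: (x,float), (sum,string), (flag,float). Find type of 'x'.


Lookup 'x' → type float


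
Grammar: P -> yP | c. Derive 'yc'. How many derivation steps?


Derivation: P => yP => yc
Steps: 2


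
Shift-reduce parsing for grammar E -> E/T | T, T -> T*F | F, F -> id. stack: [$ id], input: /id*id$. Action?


'id' on top is the handle for F -> id
Action: reduce (F -> id)


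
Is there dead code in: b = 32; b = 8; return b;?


first assignment to b is overwritten before any read
Dead: 'b = 32'


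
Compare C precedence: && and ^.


'^' is bitwise XOR (level 4); '&&' is logical AND (level 2)
Higher level binds tighter
'^' has higher precedence than '&&'


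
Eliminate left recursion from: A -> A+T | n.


Left-recursive alternatives: A+T; non-recursive: n
Introduce A': A -> nA', A' -> +TA' | ε


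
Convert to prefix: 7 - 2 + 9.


left-to-right (same/higher precedence on left): tree is (+ (- 7 2) 9)
Prefix: + - 7 2 9


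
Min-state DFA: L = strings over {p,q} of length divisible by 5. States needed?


Track length mod 5: states 0..4, accept at 0
Minimal DFA: 5 states


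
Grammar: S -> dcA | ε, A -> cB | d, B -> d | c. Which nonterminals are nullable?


A nonterminal is nullable iff some alternative derives ε (directly, or every symbol in it is nullable)
Nullable: {S}


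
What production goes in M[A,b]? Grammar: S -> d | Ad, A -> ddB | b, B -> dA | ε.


For [A, b]: 'b' ∈ FIRST(b)
Entry: A -> b


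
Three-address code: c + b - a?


Break into single-operator statements:
t1 = c + b
t2 = t1 - a


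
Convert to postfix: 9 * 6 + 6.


Left to right (same or higher precedence on left)
Postfix: 9 6 * 6 +


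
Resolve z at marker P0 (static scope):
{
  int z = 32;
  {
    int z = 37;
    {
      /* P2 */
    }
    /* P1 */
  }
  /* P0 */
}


z declared in the same block as P0
z = 32


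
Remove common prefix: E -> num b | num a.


Common prefix: 'num'
Factored: E -> num E', E' -> b | a


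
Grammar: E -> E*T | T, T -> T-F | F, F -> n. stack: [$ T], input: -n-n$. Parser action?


shift '-' to continue T -> T-F
Action: shift


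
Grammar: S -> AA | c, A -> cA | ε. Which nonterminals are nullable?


A nonterminal is nullable iff some alternative derives ε (directly, or every symbol in it is nullable)
Nullable: {A, S}


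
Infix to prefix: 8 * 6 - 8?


left-to-right (same/higher precedence on left): tree is (- (* 8 6) 8)
Prefix: - * 8 6 8


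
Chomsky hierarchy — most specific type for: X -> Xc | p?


Left-linear: every RHS is a terminal or one nonterminal followed by a terminal
Classification: Type 3 (Regular)


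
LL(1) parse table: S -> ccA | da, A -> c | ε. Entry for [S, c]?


For [S, c]: 'c' ∈ FIRST(ccA)
Entry: S -> ccA


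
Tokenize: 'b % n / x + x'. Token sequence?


Scan left to right, longest-match per lexeme
Tokens: ID(b), OP(%), ID(n), OP(/), ID(x), OP(+), ID(x)


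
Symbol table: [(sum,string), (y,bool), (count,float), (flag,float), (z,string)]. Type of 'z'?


Lookup 'z' → type string


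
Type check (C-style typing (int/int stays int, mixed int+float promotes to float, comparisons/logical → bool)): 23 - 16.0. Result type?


Operand types: int - float
Rule: mixed int/float promotes to float; int/int stays int
Result type: float


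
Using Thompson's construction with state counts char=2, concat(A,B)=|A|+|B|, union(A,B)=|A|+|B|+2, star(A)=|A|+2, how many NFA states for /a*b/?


Syntax tree has 2 char leaf(s), 0 union(s), 1 star(s)
chars contribute 2×2 = 4; each union adds +2; each star adds +2
Total: 4 + 0 + 2 = 6 states


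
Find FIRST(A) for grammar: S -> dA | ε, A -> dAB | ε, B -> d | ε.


Per alternative of A: FIRST(dAB) = {d}; FIRST(ε) = {ε}
FIRST(A) = {d, ε}


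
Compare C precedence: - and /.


'/' is multiplicative (level 10); '-' is additive (level 9)
Higher level binds tighter
'/' has higher precedence than '-'


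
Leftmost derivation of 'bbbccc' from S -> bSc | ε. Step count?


Derivation: S => bSc => bbScc => bbbSccc => bbbccc
Steps: 4


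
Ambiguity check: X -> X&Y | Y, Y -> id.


precedence layered via separate nonterminal Y: deterministic
Unambiguous


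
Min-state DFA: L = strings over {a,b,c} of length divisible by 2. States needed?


Track length mod 2: states 0..1, accept at 0
Minimal DFA: 2 states


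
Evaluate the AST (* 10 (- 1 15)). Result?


Evaluate inner: (- 1 15) = -14
Evaluate root: (* 10 -14) = -140
Result: -140


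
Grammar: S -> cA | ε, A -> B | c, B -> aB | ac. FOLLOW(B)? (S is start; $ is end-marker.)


$ ∈ FOLLOW(S). For each A -> αBβ: add FIRST(β)\{ε} to FOLLOW(B); if β nullable, add FOLLOW(A).
FOLLOW(B) = {$}


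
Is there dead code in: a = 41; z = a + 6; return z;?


a is read by z's definition; z is returned
No dead code


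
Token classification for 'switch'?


Pattern: reserved word
Type: KEYWORD


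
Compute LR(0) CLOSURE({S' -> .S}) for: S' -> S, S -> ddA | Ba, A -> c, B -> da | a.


Start: S' -> .S
For each item with dot before a nonterminal B, add B -> .γ for every B-production
Closure: [S' -> .S, S -> .ddA, S -> .Ba, B -> .da, B -> .a]


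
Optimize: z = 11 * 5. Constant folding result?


11 * 5 = 55 at compile time
Optimized: z = 55


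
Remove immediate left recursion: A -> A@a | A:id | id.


Left-recursive alternatives: A@a, A:id; non-recursive: id
Introduce A': A -> idA', A' -> @aA' | :idA' | ε


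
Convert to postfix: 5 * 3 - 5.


Left to right (same or higher precedence on left)
Postfix: 5 3 * 5 -


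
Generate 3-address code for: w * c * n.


Break into single-operator statements:
t1 = w * c
t2 = t1 * n


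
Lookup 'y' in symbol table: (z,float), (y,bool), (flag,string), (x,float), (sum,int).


Lookup 'y' → type bool


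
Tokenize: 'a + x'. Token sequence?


Scan left to right, longest-match per lexeme
Tokens: ID(a), OP(+), ID(x)


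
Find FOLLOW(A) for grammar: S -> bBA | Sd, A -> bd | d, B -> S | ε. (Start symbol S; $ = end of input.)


$ ∈ FOLLOW(S). For each A -> αBβ: add FIRST(β)\{ε} to FOLLOW(B); if β nullable, add FOLLOW(A).
FOLLOW(A) = {$, b, d}


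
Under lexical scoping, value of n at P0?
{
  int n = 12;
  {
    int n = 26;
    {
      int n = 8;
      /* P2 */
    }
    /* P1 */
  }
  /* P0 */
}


n declared in the same block as P0
n = 12


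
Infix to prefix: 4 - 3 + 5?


left-to-right (same/higher precedence on left): tree is (+ (- 4 3) 5)
Prefix: + - 4 3 5


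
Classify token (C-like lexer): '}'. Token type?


Pattern: delimiter/punctuation
Type: PUNCTUATION


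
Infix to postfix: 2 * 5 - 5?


Left to right (same or higher precedence on left)
Postfix: 2 5 * 5 -


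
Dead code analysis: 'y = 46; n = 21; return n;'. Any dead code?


y is assigned but never read
Dead: 'y = 46'


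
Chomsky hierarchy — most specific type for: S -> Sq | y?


Left-linear: every RHS is a terminal or one nonterminal followed by a terminal
Classification: Type 3 (Regular)


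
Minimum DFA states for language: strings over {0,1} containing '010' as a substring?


KMP-style automaton: 3 progress states + 1 absorbing accept = 4
Minimal DFA: 4 states


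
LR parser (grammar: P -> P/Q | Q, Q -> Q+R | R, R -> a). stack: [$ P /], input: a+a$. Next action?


no handle ('P/' is not any RHS); shift 'a'
Action: shift


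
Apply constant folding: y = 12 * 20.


12 * 20 = 240 at compile time
Optimized: y = 240


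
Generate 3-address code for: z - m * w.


Break into single-operator statements:
t1 = m * w
t2 = z - t1


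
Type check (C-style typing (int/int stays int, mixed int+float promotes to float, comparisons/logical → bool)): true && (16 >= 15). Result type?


Operand types: bool && bool
Rule: logical operators take bool operands and yield bool
Result type: bool


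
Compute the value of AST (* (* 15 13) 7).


Evaluate inner: (* 15 13) = 195
Evaluate root: (* 195 7) = 1365
Result: 1365


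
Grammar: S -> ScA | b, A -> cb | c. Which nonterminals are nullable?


A nonterminal is nullable iff some alternative derives ε (directly, or every symbol in it is nullable)
Nullable: {}


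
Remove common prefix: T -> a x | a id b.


Common prefix: 'a'
Factored: T -> a T', T' -> x | id b


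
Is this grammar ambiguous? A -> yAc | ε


balanced y^n…c^n: each string has a unique parse
Unambiguous


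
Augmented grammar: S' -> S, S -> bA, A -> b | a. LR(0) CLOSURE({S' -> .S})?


Start: S' -> .S
For each item with dot before a nonterminal B, add B -> .γ for every B-production
Closure: [S' -> .S, S -> .bA]


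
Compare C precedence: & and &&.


'&' is bitwise AND (level 5); '&&' is logical AND (level 2)
Higher level binds tighter
'&' has higher precedence than '&&'


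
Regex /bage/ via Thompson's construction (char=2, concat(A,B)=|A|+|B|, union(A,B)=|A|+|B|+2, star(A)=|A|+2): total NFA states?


Syntax tree has 4 char leaf(s), 0 union(s), 0 star(s)
chars contribute 4×2 = 8; each union adds +2; each star adds +2
Total: 8 + 0 + 0 = 8 states


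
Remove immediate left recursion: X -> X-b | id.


Left-recursive alternatives: X-b; non-recursive: id
Introduce X': X -> idX', X' -> -bX' | ε


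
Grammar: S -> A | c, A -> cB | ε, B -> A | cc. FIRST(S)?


Per alternative of S: FIRST(A) = {c, ε}; FIRST(c) = {c}
FIRST(S) = {c, ε}


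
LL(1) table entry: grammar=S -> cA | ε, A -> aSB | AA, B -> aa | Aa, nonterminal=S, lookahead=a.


For [S, a]: ε is nullable and 'a' ∈ FOLLOW(S)
Entry: S -> ε


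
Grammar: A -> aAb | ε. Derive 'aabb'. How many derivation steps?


Derivation: A => aAb => aaAbb => aabb
Steps: 3


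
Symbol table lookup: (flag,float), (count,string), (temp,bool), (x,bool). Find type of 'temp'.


Lookup 'temp' → type bool


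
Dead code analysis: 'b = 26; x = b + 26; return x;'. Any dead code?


b is read by x's definition; x is returned
No dead code


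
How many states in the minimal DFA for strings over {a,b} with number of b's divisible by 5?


Track (count of b) mod 5: states 0..4, accept at 0
Minimal DFA: 5 states


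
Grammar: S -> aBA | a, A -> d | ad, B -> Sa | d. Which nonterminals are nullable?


A nonterminal is nullable iff some alternative derives ε (directly, or every symbol in it is nullable)
Nullable: {}


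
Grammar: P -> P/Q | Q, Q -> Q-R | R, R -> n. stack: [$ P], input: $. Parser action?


start symbol P on stack, input exhausted
Action: accept


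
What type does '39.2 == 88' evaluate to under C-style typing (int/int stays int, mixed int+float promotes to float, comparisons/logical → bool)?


Operand types: float == int
Rule: comparison yields bool
Result type: bool


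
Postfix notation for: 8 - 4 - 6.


Left to right (same or higher precedence on left)
Postfix: 8 4 - 6 -


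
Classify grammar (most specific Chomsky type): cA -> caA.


LHS has context (more than one symbol) and |LHS| ≤ |RHS|
Classification: Type 1 (Context-Sensitive)


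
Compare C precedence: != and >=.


'>=' is relational (level 7); '!=' is equality (level 6)
Higher level binds tighter
'>=' has higher precedence than '!='


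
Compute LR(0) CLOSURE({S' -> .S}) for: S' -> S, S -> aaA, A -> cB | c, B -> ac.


Start: S' -> .S
For each item with dot before a nonterminal B, add B -> .γ for every B-production
Closure: [S' -> .S, S -> .aaA]


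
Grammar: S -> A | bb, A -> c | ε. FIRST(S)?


Per alternative of S: FIRST(A) = {c, ε}; FIRST(bb) = {b}
FIRST(S) = {b, c, ε}


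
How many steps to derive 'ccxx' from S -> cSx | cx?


Derivation: S => cSx => ccxx
Steps: 2


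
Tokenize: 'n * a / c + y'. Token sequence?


Scan left to right, longest-match per lexeme
Tokens: ID(n), OP(*), ID(a), OP(/), ID(c), OP(+), ID(y)


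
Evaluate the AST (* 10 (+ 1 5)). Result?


Evaluate inner: (+ 1 5) = 6
Evaluate root: (* 10 6) = 60
Result: 60


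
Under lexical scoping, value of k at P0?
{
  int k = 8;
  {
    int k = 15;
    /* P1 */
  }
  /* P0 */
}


k declared in the same block as P0
k = 8


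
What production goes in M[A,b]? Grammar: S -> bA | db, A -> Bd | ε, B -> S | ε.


For [A, b]: 'b' ∈ FIRST(Bd)
Entry: A -> Bd


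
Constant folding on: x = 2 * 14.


2 * 14 = 28 at compile time
Optimized: x = 28


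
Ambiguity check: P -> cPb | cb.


balanced c^n…b^n: each string has a unique parse
Unambiguous


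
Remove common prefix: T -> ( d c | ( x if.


Common prefix: '('
Factored: T -> ( T', T' -> d c | x if


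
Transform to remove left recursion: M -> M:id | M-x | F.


Left-recursive alternatives: M:id, M-x; non-recursive: F
Introduce M': M -> FM', M' -> :idM' | -xM' | ε


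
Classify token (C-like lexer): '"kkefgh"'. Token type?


Pattern: double-quoted sequence
Type: STRING_LITERAL


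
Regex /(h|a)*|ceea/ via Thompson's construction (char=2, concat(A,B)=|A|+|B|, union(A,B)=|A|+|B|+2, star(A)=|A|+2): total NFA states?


Syntax tree has 6 char leaf(s), 2 union(s), 1 star(s)
chars contribute 6×2 = 12; each union adds +2; each star adds +2
Total: 12 + 4 + 2 = 18 states


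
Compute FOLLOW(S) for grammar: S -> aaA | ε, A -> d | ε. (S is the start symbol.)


$ ∈ FOLLOW(S). For each A -> αBβ: add FIRST(β)\{ε} to FOLLOW(B); if β nullable, add FOLLOW(A).
FOLLOW(S) = {$}


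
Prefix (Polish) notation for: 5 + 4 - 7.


left-to-right (same/higher precedence on left): tree is (- (+ 5 4) 7)
Prefix: - + 5 4 7


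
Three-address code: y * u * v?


Break into single-operator statements:
t1 = y * u
t2 = t1 * v


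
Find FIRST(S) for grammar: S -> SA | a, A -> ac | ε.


Per alternative of S: FIRST(SA) = {a}; FIRST(a) = {a}
FIRST(S) = {a}


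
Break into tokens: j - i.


Scan left to right, longest-match per lexeme
Tokens: ID(j), OP(-), ID(i)


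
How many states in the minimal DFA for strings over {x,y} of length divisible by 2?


Track length mod 2: states 0..1, accept at 0
Minimal DFA: 2 states


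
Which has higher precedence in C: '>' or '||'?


'>' is relational (level 7); '||' is logical OR (level 1)
Higher level binds tighter
'>' has higher precedence than '||'


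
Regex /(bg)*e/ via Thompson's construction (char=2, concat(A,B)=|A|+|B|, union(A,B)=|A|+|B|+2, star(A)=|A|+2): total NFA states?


Syntax tree has 3 char leaf(s), 0 union(s), 1 star(s)
chars contribute 3×2 = 6; each union adds +2; each star adds +2
Total: 6 + 0 + 2 = 8 states


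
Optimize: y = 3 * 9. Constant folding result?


3 * 9 = 27 at compile time
Optimized: y = 27


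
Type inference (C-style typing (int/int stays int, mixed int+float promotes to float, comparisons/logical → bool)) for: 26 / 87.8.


Operand types: int / float
Rule: mixed int/float promotes to float; int/int stays int
Result type: float


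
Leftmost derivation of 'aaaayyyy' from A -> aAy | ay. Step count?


Derivation: A => aAy => aaAyy => aaaAyyy => aaaayyyy
Steps: 4


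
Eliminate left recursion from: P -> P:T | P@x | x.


Left-recursive alternatives: P:T, P@x; non-recursive: x
Introduce P': P -> xP', P' -> :TP' | @xP' | ε


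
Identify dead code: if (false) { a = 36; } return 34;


condition is constant false, so the whole block is unreachable
Dead: 'if (false) { a = 36; }'


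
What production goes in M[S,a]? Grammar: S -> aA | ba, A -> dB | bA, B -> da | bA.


For [S, a]: 'a' ∈ FIRST(aA)
Entry: S -> aA


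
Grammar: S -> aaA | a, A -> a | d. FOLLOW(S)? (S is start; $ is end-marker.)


$ ∈ FOLLOW(S). For each A -> αBβ: add FIRST(β)\{ε} to FOLLOW(B); if β nullable, add FOLLOW(A).
FOLLOW(S) = {$}


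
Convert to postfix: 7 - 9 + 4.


Left to right (same or higher precedence on left)
Postfix: 7 9 - 4 +


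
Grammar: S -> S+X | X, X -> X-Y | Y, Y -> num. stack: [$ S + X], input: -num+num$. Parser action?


'-' can extend X; shift to build X -> X-Y
Action: shift


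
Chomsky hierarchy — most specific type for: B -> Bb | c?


Left-linear: every RHS is a terminal or one nonterminal followed by a terminal
Classification: Type 3 (Regular)


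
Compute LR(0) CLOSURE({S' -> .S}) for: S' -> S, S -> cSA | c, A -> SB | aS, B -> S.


Start: S' -> .S
For each item with dot before a nonterminal B, add B -> .γ for every B-production
Closure: [S' -> .S, S -> .cSA, S -> .c]


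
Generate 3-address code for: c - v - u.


Break into single-operator statements:
t1 = c - v
t2 = t1 - u


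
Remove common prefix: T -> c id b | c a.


Common prefix: 'c'
Factored: T -> c T', T' -> id b | a


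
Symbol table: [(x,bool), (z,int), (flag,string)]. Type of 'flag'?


Lookup 'flag' → type string


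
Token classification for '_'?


Pattern: letter/underscore followed by alphanumerics, not a keyword
Type: IDENTIFIER


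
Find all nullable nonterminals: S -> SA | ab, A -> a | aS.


A nonterminal is nullable iff some alternative derives ε (directly, or every symbol in it is nullable)
Nullable: {}


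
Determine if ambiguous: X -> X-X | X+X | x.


'x-x+x' has two parse trees (no precedence encoded between - and +)
Ambiguous


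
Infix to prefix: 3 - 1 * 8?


'*' binds tighter: tree is (- 3 (* 1 8))
Prefix: - 3 * 1 8


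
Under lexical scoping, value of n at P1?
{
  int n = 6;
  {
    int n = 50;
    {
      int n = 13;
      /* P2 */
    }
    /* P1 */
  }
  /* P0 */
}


n declared in the same block as P1
n = 50


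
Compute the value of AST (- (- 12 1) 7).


Evaluate inner: (- 12 1) = 11
Evaluate root: (- 11 7) = 4
Result: 4


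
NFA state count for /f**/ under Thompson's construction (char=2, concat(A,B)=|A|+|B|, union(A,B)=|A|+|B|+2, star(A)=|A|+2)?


Syntax tree has 1 char leaf(s), 0 union(s), 2 star(s)
chars contribute 1×2 = 2; each union adds +2; each star adds +2
Total: 2 + 0 + 4 = 6 states


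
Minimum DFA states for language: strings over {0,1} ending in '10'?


Track the longest suffix of input matching a prefix of '10': 3 classes (prefixes of length 0..2)
Minimal DFA: 3 states


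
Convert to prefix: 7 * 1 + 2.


left-to-right (same/higher precedence on left): tree is (+ (* 7 1) 2)
Prefix: + * 7 1 2


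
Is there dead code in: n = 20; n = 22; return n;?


first assignment to n is overwritten before any read
Dead: 'n = 20'


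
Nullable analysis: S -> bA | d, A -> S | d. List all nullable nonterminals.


A nonterminal is nullable iff some alternative derives ε (directly, or every symbol in it is nullable)
Nullable: {}


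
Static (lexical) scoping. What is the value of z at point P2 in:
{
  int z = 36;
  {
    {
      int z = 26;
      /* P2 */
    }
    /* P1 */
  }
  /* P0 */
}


z declared in the same block as P2
z = 26


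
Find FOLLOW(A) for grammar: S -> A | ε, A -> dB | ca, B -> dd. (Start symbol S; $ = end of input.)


$ ∈ FOLLOW(S). For each A -> αBβ: add FIRST(β)\{ε} to FOLLOW(B); if β nullable, add FOLLOW(A).
FOLLOW(A) = {$}


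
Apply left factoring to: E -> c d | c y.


Common prefix: 'c'
Factored: E -> c E', E' -> d | y


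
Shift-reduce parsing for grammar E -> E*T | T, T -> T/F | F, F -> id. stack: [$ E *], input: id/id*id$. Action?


no handle ('E*' is not any RHS); shift 'id'
Action: shift


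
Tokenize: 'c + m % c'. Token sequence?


Scan left to right, longest-match per lexeme
Tokens: ID(c), OP(+), ID(m), OP(%), ID(c)


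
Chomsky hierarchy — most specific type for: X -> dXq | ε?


Single nonterminal LHS, but d^n q^n is not regular
Classification: Type 2 (Context-Free)


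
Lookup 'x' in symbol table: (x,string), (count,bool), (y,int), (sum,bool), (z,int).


Lookup 'x' → type string


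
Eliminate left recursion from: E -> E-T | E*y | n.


Left-recursive alternatives: E-T, E*y; non-recursive: n
Introduce E': E -> nE', E' -> -TE' | *yE' | ε


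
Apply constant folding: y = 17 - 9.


17 - 9 = 8 at compile time
Optimized: y = 8


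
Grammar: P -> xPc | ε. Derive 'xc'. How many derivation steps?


Derivation: P => xPc => xc
Steps: 2


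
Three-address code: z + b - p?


Break into single-operator statements:
t1 = z + b
t2 = t1 - p


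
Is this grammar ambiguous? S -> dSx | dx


balanced d^n…x^n: each string has a unique parse
Unambiguous


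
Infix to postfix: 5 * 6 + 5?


Left to right (same or higher precedence on left)
Postfix: 5 6 * 5 +


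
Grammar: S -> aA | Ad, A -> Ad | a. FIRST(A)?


Per alternative of A: FIRST(Ad) = {a}; FIRST(a) = {a}
FIRST(A) = {a}


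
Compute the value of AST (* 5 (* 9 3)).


Evaluate inner: (* 9 3) = 27
Evaluate root: (* 5 27) = 135
Result: 135


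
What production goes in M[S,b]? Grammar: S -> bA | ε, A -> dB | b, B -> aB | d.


For [S, b]: 'b' ∈ FIRST(bA)
Entry: S -> bA


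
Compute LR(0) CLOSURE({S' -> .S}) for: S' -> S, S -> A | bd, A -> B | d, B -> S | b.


Start: S' -> .S
For each item with dot before a nonterminal B, add B -> .γ for every B-production
Closure: [S' -> .S, S -> .A, S -> .bd, A -> .B, A -> .d, B -> .S, B -> .b]


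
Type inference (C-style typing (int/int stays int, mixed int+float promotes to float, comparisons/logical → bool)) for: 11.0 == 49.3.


Operand types: float == float
Rule: comparison yields bool
Result type: bool


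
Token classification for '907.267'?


Pattern: digits with a decimal point
Type: FLOAT_LITERAL


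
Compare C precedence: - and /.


'/' is multiplicative (level 10); '-' is additive (level 9)
Higher level binds tighter
'/' has higher precedence than '-'


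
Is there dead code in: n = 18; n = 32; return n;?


first assignment to n is overwritten before any read
Dead: 'n = 18'


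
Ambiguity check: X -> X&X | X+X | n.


'n&n+n' has two parse trees (no precedence encoded between & and +)
Ambiguous


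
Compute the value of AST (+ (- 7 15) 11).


Evaluate inner: (- 7 15) = -8
Evaluate root: (+ -8 11) = 3
Result: 3


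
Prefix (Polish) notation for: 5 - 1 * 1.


'*' binds tighter: tree is (- 5 (* 1 1))
Prefix: - 5 * 1 1


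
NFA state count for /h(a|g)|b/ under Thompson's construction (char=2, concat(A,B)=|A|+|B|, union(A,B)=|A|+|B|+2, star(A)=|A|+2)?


Syntax tree has 4 char leaf(s), 2 union(s), 0 star(s)
chars contribute 4×2 = 8; each union adds +2; each star adds +2
Total: 8 + 4 + 0 = 12 states


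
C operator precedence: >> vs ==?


'>>' is shift (level 8); '==' is equality (level 6)
Higher level binds tighter
'>>' has higher precedence than '=='


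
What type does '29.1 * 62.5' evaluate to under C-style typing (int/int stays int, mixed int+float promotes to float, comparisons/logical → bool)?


Operand types: float * float
Rule: mixed int/float promotes to float; int/int stays int
Result type: float


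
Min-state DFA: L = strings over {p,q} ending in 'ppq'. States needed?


Track the longest suffix of input matching a prefix of 'ppq': 4 classes (prefixes of length 0..3)
Minimal DFA: 4 states


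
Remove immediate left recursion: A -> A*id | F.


Left-recursive alternatives: A*id; non-recursive: F
Introduce A': A -> FA', A' -> *idA' | ε


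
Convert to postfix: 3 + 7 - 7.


Left to right (same or higher precedence on left)
Postfix: 3 7 + 7 -


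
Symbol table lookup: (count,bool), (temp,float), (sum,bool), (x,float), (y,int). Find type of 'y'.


Lookup 'y' → type int


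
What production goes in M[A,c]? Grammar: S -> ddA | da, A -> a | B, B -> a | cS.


For [A, c]: 'c' ∈ FIRST(B)
Entry: A -> B


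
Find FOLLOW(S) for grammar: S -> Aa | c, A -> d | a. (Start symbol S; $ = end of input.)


$ ∈ FOLLOW(S). For each A -> αBβ: add FIRST(β)\{ε} to FOLLOW(B); if β nullable, add FOLLOW(A).
FOLLOW(S) = {$}


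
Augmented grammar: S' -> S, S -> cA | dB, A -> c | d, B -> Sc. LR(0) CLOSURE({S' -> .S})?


Start: S' -> .S
For each item with dot before a nonterminal B, add B -> .γ for every B-production
Closure: [S' -> .S, S -> .cA, S -> .dB]


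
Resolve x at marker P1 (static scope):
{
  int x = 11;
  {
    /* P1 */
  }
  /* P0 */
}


P1's block does not declare x; resolves to the enclosing declaration at depth 0
x = 11


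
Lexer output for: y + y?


Scan left to right, longest-match per lexeme
Tokens: ID(y), OP(+), ID(y)


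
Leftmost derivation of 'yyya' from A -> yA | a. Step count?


Derivation: A => yA => yyA => yyyA => yyya
Steps: 4


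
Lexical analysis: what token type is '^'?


Pattern: operator symbol
Type: OPERATOR


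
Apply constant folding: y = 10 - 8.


10 - 8 = 2 at compile time
Optimized: y = 2


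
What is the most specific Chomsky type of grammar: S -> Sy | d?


Left-linear: every RHS is a terminal or one nonterminal followed by a terminal
Classification: Type 3 (Regular)


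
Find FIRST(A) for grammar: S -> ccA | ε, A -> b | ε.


Per alternative of A: FIRST(b) = {b}; FIRST(ε) = {ε}
FIRST(A) = {b, ε}


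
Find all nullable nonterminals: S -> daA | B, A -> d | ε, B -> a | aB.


A nonterminal is nullable iff some alternative derives ε (directly, or every symbol in it is nullable)
Nullable: {A}


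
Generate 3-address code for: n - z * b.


Break into single-operator statements:
t1 = z * b
t2 = n - t1


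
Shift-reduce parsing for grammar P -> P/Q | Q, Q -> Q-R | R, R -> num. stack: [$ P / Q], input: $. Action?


handle 'P/Q' on top; lookahead ∈ FOLLOW(P) = {/, $}
Action: reduce (P -> P/Q)


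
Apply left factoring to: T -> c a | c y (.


Common prefix: 'c'
Factored: T -> c T', T' -> a | y (


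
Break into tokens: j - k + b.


Scan left to right, longest-match per lexeme
Tokens: ID(j), OP(-), ID(k), OP(+), ID(b)


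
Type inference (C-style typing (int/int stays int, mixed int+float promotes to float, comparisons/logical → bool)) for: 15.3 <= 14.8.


Operand types: float <= float
Rule: comparison yields bool
Result type: bool


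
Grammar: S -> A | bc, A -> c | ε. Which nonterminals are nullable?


A nonterminal is nullable iff some alternative derives ε (directly, or every symbol in it is nullable)
Nullable: {A, S}


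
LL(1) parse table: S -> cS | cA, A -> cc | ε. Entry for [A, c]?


For [A, c]: 'c' ∈ FIRST(cc)
Entry: A -> cc


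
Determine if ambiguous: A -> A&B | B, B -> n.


precedence layered via separate nonterminal B: deterministic
Unambiguous


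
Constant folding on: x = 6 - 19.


6 - 19 = -13 at compile time
Optimized: x = -13


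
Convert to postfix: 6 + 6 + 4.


Left to right (same or higher precedence on left)
Postfix: 6 6 + 4 +


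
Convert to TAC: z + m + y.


Break into single-operator statements:
t1 = z + m
t2 = t1 + y


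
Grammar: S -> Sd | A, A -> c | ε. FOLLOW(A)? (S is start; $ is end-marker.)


$ ∈ FOLLOW(S). For each A -> αBβ: add FIRST(β)\{ε} to FOLLOW(B); if β nullable, add FOLLOW(A).
FOLLOW(A) = {$, d}


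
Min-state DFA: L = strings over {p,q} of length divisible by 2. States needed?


Track length mod 2: states 0..1, accept at 0
Minimal DFA: 2 states


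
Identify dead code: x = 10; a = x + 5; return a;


x is read by a's definition; a is returned
No dead code


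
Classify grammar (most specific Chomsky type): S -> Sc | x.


Left-linear: every RHS is a terminal or one nonterminal followed by a terminal
Classification: Type 3 (Regular)


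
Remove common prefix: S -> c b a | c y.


Common prefix: 'c'
Factored: S -> c S', S' -> b a | y


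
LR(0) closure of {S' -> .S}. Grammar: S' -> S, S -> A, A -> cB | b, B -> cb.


Start: S' -> .S
For each item with dot before a nonterminal B, add B -> .γ for every B-production
Closure: [S' -> .S, S -> .A, A -> .cB, A -> .b]


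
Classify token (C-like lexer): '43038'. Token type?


Pattern: digits only
Type: INTEGER_LITERAL


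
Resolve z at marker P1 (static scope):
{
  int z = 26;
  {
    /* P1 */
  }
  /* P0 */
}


P1's block does not declare z; resolves to the enclosing declaration at depth 0
z = 26


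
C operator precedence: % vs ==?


'%' is multiplicative (level 10); '==' is equality (level 6)
Higher level binds tighter
'%' has higher precedence than '=='


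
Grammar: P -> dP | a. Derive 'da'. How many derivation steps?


Derivation: P => dP => da
Steps: 2


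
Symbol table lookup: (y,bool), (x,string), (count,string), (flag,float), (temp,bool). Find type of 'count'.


Lookup 'count' → type string


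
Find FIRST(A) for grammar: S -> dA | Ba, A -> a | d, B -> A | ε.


Per alternative of A: FIRST(a) = {a}; FIRST(d) = {d}
FIRST(A) = {a, d}


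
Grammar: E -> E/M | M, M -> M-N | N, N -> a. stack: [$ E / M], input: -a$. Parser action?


'-' can extend M; shift to build M -> M-N
Action: shift


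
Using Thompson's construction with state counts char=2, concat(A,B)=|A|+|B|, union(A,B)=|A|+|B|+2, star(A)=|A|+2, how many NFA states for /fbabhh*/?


Syntax tree has 6 char leaf(s), 0 union(s), 1 star(s)
chars contribute 6×2 = 12; each union adds +2; each star adds +2
Total: 12 + 0 + 2 = 14 states


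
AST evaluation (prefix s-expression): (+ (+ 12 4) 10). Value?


Evaluate inner: (+ 12 4) = 16
Evaluate root: (+ 16 10) = 26
Result: 26


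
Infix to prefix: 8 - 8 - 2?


left-to-right (same/higher precedence on left): tree is (- (- 8 8) 2)
Prefix: - - 8 8 2


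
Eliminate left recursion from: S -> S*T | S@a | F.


Left-recursive alternatives: S*T, S@a; non-recursive: F
Introduce S': S -> FS', S' -> *TS' | @aS' | ε


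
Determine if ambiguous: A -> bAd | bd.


balanced b^n…d^n: each string has a unique parse
Unambiguous


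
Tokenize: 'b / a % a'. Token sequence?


Scan left to right, longest-match per lexeme
Tokens: ID(b), OP(/), ID(a), OP(%), ID(a)


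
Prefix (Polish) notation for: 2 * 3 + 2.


left-to-right (same/higher precedence on left): tree is (+ (* 2 3) 2)
Prefix: + * 2 3 2


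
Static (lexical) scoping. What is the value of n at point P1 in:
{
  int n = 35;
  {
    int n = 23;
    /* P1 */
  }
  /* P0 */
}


n declared in the same block as P1
n = 23


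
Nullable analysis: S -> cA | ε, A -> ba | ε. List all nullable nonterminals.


A nonterminal is nullable iff some alternative derives ε (directly, or every symbol in it is nullable)
Nullable: {A, S}


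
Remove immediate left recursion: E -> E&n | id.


Left-recursive alternatives: E&n; non-recursive: id
Introduce E': E -> idE', E' -> &nE' | ε


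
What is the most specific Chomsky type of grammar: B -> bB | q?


Right-linear: every RHS is a terminal or a terminal followed by one nonterminal
Classification: Type 3 (Regular)


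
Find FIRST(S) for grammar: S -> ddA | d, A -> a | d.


Per alternative of S: FIRST(ddA) = {d}; FIRST(d) = {d}
FIRST(S) = {d}


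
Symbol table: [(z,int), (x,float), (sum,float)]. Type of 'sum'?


Lookup 'sum' → type float


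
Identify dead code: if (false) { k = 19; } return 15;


condition is constant false, so the whole block is unreachable
Dead: 'if (false) { k = 19; }'


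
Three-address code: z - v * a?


Break into single-operator statements:
t1 = v * a
t2 = z - t1


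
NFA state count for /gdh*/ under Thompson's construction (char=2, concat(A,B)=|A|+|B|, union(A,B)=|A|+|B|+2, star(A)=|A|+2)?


Syntax tree has 3 char leaf(s), 0 union(s), 1 star(s)
chars contribute 3×2 = 6; each union adds +2; each star adds +2
Total: 6 + 0 + 2 = 8 states


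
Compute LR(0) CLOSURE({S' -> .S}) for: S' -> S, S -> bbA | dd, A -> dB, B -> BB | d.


Start: S' -> .S
For each item with dot before a nonterminal B, add B -> .γ for every B-production
Closure: [S' -> .S, S -> .bbA, S -> .dd]


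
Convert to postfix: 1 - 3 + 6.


Left to right (same or higher precedence on left)
Postfix: 1 3 - 6 +


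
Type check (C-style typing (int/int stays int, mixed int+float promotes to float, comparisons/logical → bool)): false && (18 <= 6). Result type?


Operand types: bool && bool
Rule: logical operators take bool operands and yield bool
Result type: bool


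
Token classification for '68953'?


Pattern: digits only
Type: INTEGER_LITERAL


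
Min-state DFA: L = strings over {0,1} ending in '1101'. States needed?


Track the longest suffix of input matching a prefix of '1101': 5 classes (prefixes of length 0..4)
Minimal DFA: 5 states


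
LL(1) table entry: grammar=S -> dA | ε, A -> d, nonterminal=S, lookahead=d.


For [S, d]: 'd' ∈ FIRST(dA)
Entry: S -> dA


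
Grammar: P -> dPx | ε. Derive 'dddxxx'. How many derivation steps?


Derivation: P => dPx => ddPxx => dddPxxx => dddxxx
Steps: 4


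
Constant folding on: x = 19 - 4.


19 - 4 = 15 at compile time
Optimized: x = 15


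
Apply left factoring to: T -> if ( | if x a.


Common prefix: 'if'
Factored: T -> if T', T' -> ( | x a


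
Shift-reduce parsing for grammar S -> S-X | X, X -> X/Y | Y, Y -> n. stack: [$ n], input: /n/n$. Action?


'n' on top is the handle for Y -> n
Action: reduce (Y -> n)


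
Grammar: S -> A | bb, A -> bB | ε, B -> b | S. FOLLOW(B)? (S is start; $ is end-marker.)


$ ∈ FOLLOW(S). For each A -> αBβ: add FIRST(β)\{ε} to FOLLOW(B); if β nullable, add FOLLOW(A).
FOLLOW(B) = {$}


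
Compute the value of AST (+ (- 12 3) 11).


Evaluate inner: (- 12 3) = 9
Evaluate root: (+ 9 11) = 20
Result: 20


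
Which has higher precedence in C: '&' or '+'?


'+' is additive (level 9); '&' is bitwise AND (level 5)
Higher level binds tighter
'+' has higher precedence than '&'


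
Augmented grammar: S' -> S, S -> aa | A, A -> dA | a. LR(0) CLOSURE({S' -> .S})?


Start: S' -> .S
For each item with dot before a nonterminal B, add B -> .γ for every B-production
Closure: [S' -> .S, S -> .aa, S -> .A, A -> .dA, A -> .a]


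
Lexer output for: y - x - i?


Scan left to right, longest-match per lexeme
Tokens: ID(y), OP(-), ID(x), OP(-), ID(i)


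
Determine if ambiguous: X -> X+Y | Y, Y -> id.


precedence layered via separate nonterminal Y: deterministic
Unambiguous


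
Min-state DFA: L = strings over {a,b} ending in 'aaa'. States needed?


Track the longest suffix of input matching a prefix of 'aaa': 4 classes (prefixes of length 0..3)
Minimal DFA: 4 states


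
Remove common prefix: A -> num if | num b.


Common prefix: 'num'
Factored: A -> num A', A' -> if | b


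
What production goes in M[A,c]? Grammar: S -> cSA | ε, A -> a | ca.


For [A, c]: 'c' ∈ FIRST(ca)
Entry: A -> ca


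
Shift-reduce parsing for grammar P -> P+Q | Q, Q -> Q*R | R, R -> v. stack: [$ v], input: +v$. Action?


'v' on top is the handle for R -> v
Action: reduce (R -> v)


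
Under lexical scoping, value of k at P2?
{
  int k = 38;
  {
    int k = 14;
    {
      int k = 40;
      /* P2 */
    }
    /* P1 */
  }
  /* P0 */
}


k declared in the same block as P2
k = 40


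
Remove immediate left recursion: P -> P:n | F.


Left-recursive alternatives: P:n; non-recursive: F
Introduce P': P -> FP', P' -> :nP' | ε


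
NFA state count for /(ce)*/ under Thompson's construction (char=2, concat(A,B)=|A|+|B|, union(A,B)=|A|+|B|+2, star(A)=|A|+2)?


Syntax tree has 2 char leaf(s), 0 union(s), 1 star(s)
chars contribute 2×2 = 4; each union adds +2; each star adds +2
Total: 4 + 0 + 2 = 6 states


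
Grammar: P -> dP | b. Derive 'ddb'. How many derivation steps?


Derivation: P => dP => ddP => ddb
Steps: 3


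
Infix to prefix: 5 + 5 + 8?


left-to-right (same/higher precedence on left): tree is (+ (+ 5 5) 8)
Prefix: + + 5 5 8


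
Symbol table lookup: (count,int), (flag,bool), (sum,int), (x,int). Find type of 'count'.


Lookup 'count' → type int


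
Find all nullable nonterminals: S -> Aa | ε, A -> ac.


A nonterminal is nullable iff some alternative derives ε (directly, or every symbol in it is nullable)
Nullable: {S}


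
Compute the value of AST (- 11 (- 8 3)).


Evaluate inner: (- 8 3) = 5
Evaluate root: (- 11 5) = 6
Result: 6


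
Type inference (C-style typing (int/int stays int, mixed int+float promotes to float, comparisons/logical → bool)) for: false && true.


Operand types: bool && bool
Rule: logical operators take bool operands and yield bool
Result type: bool


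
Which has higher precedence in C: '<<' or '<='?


'<<' is shift (level 8); '<=' is relational (level 7)
Higher level binds tighter
'<<' has higher precedence than '<='


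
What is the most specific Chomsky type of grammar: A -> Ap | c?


Left-linear: every RHS is a terminal or one nonterminal followed by a terminal
Classification: Type 3 (Regular)


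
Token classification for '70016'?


Pattern: digits only
Type: INTEGER_LITERAL


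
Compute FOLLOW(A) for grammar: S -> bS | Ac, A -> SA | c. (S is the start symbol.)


$ ∈ FOLLOW(S). For each A -> αBβ: add FIRST(β)\{ε} to FOLLOW(B); if β nullable, add FOLLOW(A).
FOLLOW(A) = {c}


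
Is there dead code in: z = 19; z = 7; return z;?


first assignment to z is overwritten before any read
Dead: 'z = 19'


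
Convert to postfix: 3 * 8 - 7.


Left to right (same or higher precedence on left)
Postfix: 3 8 * 7 -


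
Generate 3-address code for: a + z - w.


Break into single-operator statements:
t1 = a + z
t2 = t1 - w


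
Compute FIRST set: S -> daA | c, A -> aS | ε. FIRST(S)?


Per alternative of S: FIRST(daA) = {d}; FIRST(c) = {c}
FIRST(S) = {c, d}


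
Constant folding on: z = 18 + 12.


18 + 12 = 30 at compile time
Optimized: z = 30


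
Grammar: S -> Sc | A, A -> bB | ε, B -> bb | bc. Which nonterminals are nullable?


A nonterminal is nullable iff some alternative derives ε (directly, or every symbol in it is nullable)
Nullable: {A, S}


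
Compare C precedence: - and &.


'-' is additive (level 9); '&' is bitwise AND (level 5)
Higher level binds tighter
'-' has higher precedence than '&'


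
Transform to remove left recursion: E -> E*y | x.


Left-recursive alternatives: E*y; non-recursive: x
Introduce E': E -> xE', E' -> *yE' | ε


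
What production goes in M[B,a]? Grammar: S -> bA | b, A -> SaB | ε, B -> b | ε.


For [B, a]: ε is nullable and 'a' ∈ FOLLOW(B)
Entry: B -> ε


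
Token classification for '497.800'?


Pattern: digits with a decimal point
Type: FLOAT_LITERAL


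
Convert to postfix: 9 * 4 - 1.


Left to right (same or higher precedence on left)
Postfix: 9 4 * 1 -


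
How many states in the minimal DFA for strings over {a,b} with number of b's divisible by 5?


Track (count of b) mod 5: states 0..4, accept at 0
Minimal DFA: 5 states


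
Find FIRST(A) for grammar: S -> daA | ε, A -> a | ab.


Per alternative of A: FIRST(a) = {a}; FIRST(ab) = {a}
FIRST(A) = {a}


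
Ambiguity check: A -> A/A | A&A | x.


'x/x&x' has two parse trees (no precedence encoded between / and &)
Ambiguous
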